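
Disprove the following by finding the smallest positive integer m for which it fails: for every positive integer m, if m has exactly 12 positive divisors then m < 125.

m = 126

Check each positive integer m in order until m has exactly 12 positive divisors but the claim fails.
m = 60: τ(60) = 12; 60 < 125.
m = 72: τ(72) = 12; 72 < 125.
m = 84: τ(84) = 12; 84 < 125.
m = 90: τ(90) = 12; 90 < 125.
m = 96: τ(96) = 12; 96 < 125.
m = 108: τ(108) = 12; 108 < 125.
m = 126: τ(126) = 12; 126 ≥ 125.
Hence m = 126 is a counterexample.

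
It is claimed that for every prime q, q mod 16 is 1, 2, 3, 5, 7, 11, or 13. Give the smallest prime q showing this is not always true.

q = 31

We need the least prime q for which the claim fails.
The first 10 eligible values, up to q = 29, all satisfy the conclusion.
q = 31: 31 mod 16 = 15 — not in {1, 2, 3, 5, 7, 11, 13}.
Hence q = 31 is a counterexample.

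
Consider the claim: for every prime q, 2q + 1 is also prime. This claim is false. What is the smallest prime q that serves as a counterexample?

q = 7

We need the least prime q for which 2q + 1 is not prime.
For q = 2, 3, 5 the conclusion holds.
q = 7: 2q + 1 = 15 = 3 × 5, not prime.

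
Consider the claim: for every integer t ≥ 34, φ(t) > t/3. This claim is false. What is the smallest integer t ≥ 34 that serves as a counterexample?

t = 36

Check each integer t ≥ 34 in order until the claim fails.
For t = 34, 35 the conclusion holds.
t = 36: φ(36) = 12 and 36/3 = 12, so φ(36) ≤ 36/3.
So t = 36 is the smallest counterexample.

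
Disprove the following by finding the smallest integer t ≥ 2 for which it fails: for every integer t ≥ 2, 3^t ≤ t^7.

t = 19

Check each integer t ≥ 2 in order until 3^t > t^7.
For t = 2, 3, 4, 5, …, 16, 17, 18 the conclusion holds.
t = 19: 3^t = 1162261467 and t^7 = 893871739, so 1162261467 > 893871739.
Hence t = 19 is a counterexample.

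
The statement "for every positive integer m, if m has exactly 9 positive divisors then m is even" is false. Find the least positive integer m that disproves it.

Check each positive integer m in order until m has exactly 9 positive divisors but m is odd.
m = 36: divisors of 36: 9 divisors; 36 is even.
m = 100: divisors of 100: 9 divisors; 100 is even.
m = 196: divisors of 196: 9 divisors; 196 is even.
m = 225: divisors of 225: 9 divisors; 225 is odd.
So m = 225 is the smallest counterexample.

m = 225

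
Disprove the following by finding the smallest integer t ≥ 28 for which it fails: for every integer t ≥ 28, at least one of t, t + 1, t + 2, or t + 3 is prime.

We need the least integer t ≥ 28 for which t, t + 1, t + 2, t + 3 are all composite.
t = 28: 29 is prime.
t = 29: 29 is prime.
t = 30: 31 is prime.
t = 31: 31 is prime.
t = 32: 32 = 2 × 16; 33 = 3 × 11; 34 = 2 × 17; 35 = 5 × 7 — all composite.
So t = 32 is the smallest counterexample.

t = 32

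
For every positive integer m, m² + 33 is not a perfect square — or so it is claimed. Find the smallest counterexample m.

m = 4

For m = 1, 2, 3 the conclusion holds.
m = 4: 4² + 33 = 49 = 7², a perfect square.
Hence m = 4 is a counterexample.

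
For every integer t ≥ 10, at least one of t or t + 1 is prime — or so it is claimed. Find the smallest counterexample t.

The first 4 eligible values, up to t = 13, all satisfy the conclusion.
t = 14: 14 = 2 × 7; 15 = 3 × 5 — both composite.
Hence t = 14 is a counterexample.

t = 14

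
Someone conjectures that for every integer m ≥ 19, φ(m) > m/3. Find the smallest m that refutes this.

A counterexample is any integer m ≥ 19 such that the claim fails; we check each in order.
The first 5 eligible values, up to m = 23, all satisfy the conclusion.
m = 24: φ(24) = 8 and 24/3 = 8, so φ(24) ≤ 24/3.
Thus m = 24 disproves the claim, and no smaller m works.

m = 24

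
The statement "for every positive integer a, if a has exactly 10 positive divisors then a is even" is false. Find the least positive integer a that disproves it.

The first 9 eligible values, up to a = 368, all satisfy the conclusion.
a = 405: divisors of 405: 10 divisors; 405 is odd.
So a = 405 is the smallest counterexample.

a = 405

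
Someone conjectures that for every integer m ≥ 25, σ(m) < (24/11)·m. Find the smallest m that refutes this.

m = 30

Check each integer m ≥ 25 in order until the claim fails.
For m = 25, 26, 27, 28, 29 the conclusion holds.
m = 30: σ(30) = 72; 72 ≥ 720/11.
So m = 30 is the smallest counterexample.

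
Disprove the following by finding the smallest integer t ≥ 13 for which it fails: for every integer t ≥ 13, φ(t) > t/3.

For t = 13, 14, 15, 16, 17 the conclusion holds.
t = 18: φ(18) = 6 and 18/3 = 6, so φ(18) ≤ 18/3.
So t = 18 is the smallest counterexample.

t = 18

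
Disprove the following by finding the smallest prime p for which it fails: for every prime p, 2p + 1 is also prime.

p = 7

A counterexample is any prime p such that 2p + 1 is not prime; we check each in order.
For p = 2, 3, 5 the conclusion holds.
p = 7: 2p + 1 = 15 = 3 × 5, not prime.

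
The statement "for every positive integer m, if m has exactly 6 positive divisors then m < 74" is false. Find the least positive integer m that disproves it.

We need the least positive integer m for which m has exactly 6 positive divisors but the claim fails.
For m = 12, 18, 20, 28, …, 52, 63, 68 the conclusion holds.
m = 75: τ(75) = 6; 75 ≥ 74.

m = 75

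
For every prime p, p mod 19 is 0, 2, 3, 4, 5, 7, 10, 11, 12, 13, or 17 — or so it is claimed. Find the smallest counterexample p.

For p = 2, 3, 5, 7, …, 23, 29, 31 the conclusion holds.
p = 37: 37 mod 19 = 18 — not in {0, 2, 3, 4, 5, 7, 10, 11, 12, 13, 17}.

p = 37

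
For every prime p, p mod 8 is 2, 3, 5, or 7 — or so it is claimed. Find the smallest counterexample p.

p = 17

The first 6 eligible values, up to p = 13, all satisfy the conclusion.
p = 17: 17 mod 8 = 1 — not in {2, 3, 5, 7}.
So p = 17 is the smallest counterexample.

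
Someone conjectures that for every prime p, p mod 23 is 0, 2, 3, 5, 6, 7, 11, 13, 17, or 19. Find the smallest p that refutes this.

We need the least prime p for which the claim fails.
For p = 2, 3, 5, 7, 11, 13, 17, 19, 23, 29 the conclusion holds.
p = 31: 31 mod 23 = 8 — not in {0, 2, 3, 5, 6, 7, 11, 13, 17, 19}.
Thus p = 31 disproves the claim, and no smaller p works.

p = 31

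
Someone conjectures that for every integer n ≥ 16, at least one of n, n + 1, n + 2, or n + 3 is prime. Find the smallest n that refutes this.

We need the least integer n ≥ 16 for which n, n + 1, n + 2, n + 3 are all composite.
n = 16: 17 is prime.
n = 17: 17 is prime.
n = 18: 19 is prime.
n = 19: 19 is prime.
n = 20: 23 is prime.
n = 21: 23 is prime.
n = 22: 23 is prime.
n = 23: 23 is prime.
n = 24: 24 = 2 × 12; 25 = 5 × 5; 26 = 2 × 13; 27 = 3 × 9 — all composite.
Hence n = 24 is a counterexample.

n = 24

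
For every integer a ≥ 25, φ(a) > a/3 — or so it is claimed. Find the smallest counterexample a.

We need the least integer a ≥ 25 for which the claim fails.
a = 25: φ(25) = 20 and 25/3 = 25/3, so φ(25) > 25/3.
a = 26: φ(26) = 12 and 26/3 = 26/3, so φ(26) > 26/3.
a = 27: φ(27) = 18 and 27/3 = 9, so φ(27) > 27/3.
a = 28: φ(28) = 12 and 28/3 = 28/3, so φ(28) > 28/3.
a = 29: φ(29) = 28 and 29/3 = 29/3, so φ(29) > 29/3.
a = 30: φ(30) = 8 and 30/3 = 10, so φ(30) ≤ 30/3.

a = 30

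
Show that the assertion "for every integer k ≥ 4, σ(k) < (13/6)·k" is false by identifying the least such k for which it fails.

We need the least integer k ≥ 4 for which the claim fails.
The first 8 eligible values, up to k = 11, all satisfy the conclusion.
k = 12: σ(12) = 28; 28 ≥ 26.

k = 12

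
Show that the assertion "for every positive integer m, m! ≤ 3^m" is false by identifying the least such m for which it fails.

m = 7

Check each positive integer m in order until m! > 3^m.
The first 6 eligible values, up to m = 6, all satisfy the conclusion.
m = 7: m! = 5040 and 3^m = 2187, so 5040 > 2187.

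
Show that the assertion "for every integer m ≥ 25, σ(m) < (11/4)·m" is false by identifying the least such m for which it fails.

A counterexample is any integer m ≥ 25 such that the claim fails; we check each in order.
The first 35 eligible values, up to m = 59, all satisfy the conclusion.
m = 60: σ(60) = 168; 168 ≥ 165.
Hence m = 60 is a counterexample.

m = 60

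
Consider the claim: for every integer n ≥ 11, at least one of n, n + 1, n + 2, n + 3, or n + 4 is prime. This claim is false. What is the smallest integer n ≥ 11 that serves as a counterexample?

n = 24

For n = 11, 12, 13, 14, …, 21, 22, 23 the conclusion holds.
n = 24: 24 = 2 × 12; 25 = 5 × 5; 26 = 2 × 13; 27 = 3 × 9; 28 = 2 × 14 — all composite.
So n = 24 is the smallest counterexample.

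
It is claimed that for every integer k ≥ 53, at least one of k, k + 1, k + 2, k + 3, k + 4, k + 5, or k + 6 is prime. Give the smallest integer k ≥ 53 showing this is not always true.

A counterexample is any integer k ≥ 53 such that k, k + 1, k + 2, k + 3, k + 4, k + 5, k + 6 are all composite; we check each in order.
For k = 53, 54, 55, 56, …, 87, 88, 89 the conclusion holds.
k = 90: 90 = 2 × 45; 91 = 7 × 13; 92 = 2 × 46; 93 = 3 × 31; 94 = 2 × 47; 95 = 5 × 19; 96 = 2 × 48 — all composite.
Hence k = 90 is a counterexample.

k = 90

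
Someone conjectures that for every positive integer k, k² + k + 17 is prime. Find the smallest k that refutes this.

For k = 1, 2, 3, 4, …, 13, 14, 15 the conclusion holds.
k = 16: k² + k + 17 = 289 = 17 × 17, composite.
Thus k = 16 disproves the claim, and no smaller k works.

k = 16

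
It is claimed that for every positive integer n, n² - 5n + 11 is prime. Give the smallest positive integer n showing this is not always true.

n = 7

The first 6 eligible values, up to n = 6, all satisfy the conclusion.
n = 7: n² - 5n + 11 = 25 = 5 × 5, composite.
So n = 7 is the smallest counterexample.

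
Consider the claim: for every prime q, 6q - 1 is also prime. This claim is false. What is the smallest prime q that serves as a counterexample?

Check each prime q in order until 6q - 1 is not prime.
q = 2: 6q - 1 = 11, prime.
q = 3: 6q - 1 = 17, prime.
q = 5: 6q - 1 = 29, prime.
q = 7: 6q - 1 = 41, prime.
q = 11: 6q - 1 = 65 = 5 × 13, not prime.
Thus q = 11 disproves the claim, and no smaller q works.

q = 11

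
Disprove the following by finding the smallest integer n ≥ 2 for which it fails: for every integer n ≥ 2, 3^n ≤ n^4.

n = 8

Check each integer n ≥ 2 in order until 3^n > n^4.
The first 6 eligible values, up to n = 7, all satisfy the conclusion.
n = 8: 3^n = 6561 and n^4 = 4096, so 6561 > 4096.
Hence n = 8 is a counterexample.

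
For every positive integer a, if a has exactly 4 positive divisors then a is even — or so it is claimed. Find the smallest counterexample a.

A counterexample is any positive integer a such that a has exactly 4 positive divisors but a is odd; we check each in order.
The first 4 eligible values, up to a = 14, all satisfy the conclusion.
a = 15: divisors of 15: 1, 3, 5, 15; 15 is odd.
Thus a = 15 disproves the claim, and no smaller a works.

a = 15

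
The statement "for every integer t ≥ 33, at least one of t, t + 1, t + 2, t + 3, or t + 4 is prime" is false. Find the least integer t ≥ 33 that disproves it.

A counterexample is any integer t ≥ 33 such that t, t + 1, t + 2, t + 3, t + 4 are all composite; we check each in order.
The first 15 eligible values, up to t = 47, all satisfy the conclusion.
t = 48: 48 = 2 × 24; 49 = 7 × 7; 50 = 2 × 25; 51 = 3 × 17; 52 = 2 × 26 — all composite.

t = 48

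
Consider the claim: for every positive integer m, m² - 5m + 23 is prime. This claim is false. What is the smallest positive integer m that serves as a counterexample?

We need the least positive integer m for which m² - 5m + 23 is not prime.
For m = 1, 2, 3, 4, …, 16, 17, 18 the conclusion holds.
m = 19: m² - 5m + 23 = 289 = 17 × 17, composite.
Thus m = 19 disproves the claim, and no smaller m works.

m = 19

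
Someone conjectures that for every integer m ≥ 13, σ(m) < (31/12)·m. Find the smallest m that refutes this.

m = 48

We need the least integer m ≥ 13 for which the claim fails.
For m = 13, 14, 15, 16, …, 45, 46, 47 the conclusion holds.
m = 48: σ(48) = 124; 124 ≥ 124.
So m = 48 is the smallest counterexample.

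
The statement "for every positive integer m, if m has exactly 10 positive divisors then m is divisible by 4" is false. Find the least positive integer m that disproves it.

m = 162

A counterexample is any positive integer m such that m has exactly 10 positive divisors but m is not divisible by 4; we check each in order.
m = 48: τ(48) = 10; 48 mod 4 = 0.
m = 80: τ(80) = 10; 80 mod 4 = 0.
m = 112: τ(112) = 10; 112 mod 4 = 0.
m = 162: τ(162) = 10; 162 mod 4 = 2.
Thus m = 162 disproves the claim, and no smaller m works.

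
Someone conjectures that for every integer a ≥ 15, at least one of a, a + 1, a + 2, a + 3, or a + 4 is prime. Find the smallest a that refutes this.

a = 24

We need the least integer a ≥ 15 for which a, a + 1, a + 2, a + 3, a + 4 are all composite.
The first 9 eligible values, up to a = 23, all satisfy the conclusion.
a = 24: 24 = 2 × 12; 25 = 5 × 5; 26 = 2 × 13; 27 = 3 × 9; 28 = 2 × 14 — all composite.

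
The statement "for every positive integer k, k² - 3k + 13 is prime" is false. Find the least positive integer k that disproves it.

For k = 1, 2, 3, 4, …, 9, 10, 11 the conclusion holds.
k = 12: k² - 3k + 13 = 121 = 11 × 11, composite.
Thus k = 12 disproves the claim, and no smaller k works.

k = 12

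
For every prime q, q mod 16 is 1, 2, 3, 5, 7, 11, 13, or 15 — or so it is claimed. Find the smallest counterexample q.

For q = 2, 3, 5, 7, …, 29, 31, 37 the conclusion holds.
q = 41: 41 mod 16 = 9 — not in {1, 2, 3, 5, 7, 11, 13, 15}.
So q = 41 is the smallest counterexample.

q = 41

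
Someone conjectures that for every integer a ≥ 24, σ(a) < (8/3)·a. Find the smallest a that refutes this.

For a = 24, 25, 26, 27, …, 57, 58, 59 the conclusion holds.
a = 60: σ(60) = 168; 168 ≥ 160.
Hence a = 60 is a counterexample.

a = 60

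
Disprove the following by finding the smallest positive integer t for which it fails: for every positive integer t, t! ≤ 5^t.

t = 12

We need the least positive integer t for which t! > 5^t.
The first 11 eligible values, up to t = 11, all satisfy the conclusion.
t = 12: t! = 479001600 and 5^t = 244140625, so 479001600 > 244140625.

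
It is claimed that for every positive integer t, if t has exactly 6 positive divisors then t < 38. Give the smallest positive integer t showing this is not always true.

t = 44

t = 12: τ(12) = 6; 12 < 38.
t = 18: τ(18) = 6; 18 < 38.
t = 20: τ(20) = 6; 20 < 38.
t = 28: τ(28) = 6; 28 < 38.
t = 32: τ(32) = 6; 32 < 38.
t = 44: τ(44) = 6; 44 ≥ 38.
Thus t = 44 disproves the claim, and no smaller t works.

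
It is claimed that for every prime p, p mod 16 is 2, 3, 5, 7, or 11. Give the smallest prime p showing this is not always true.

p = 13

A counterexample is any prime p such that the claim fails; we check each in order.
p = 2: 2 mod 16 = 2.
p = 3: 3 mod 16 = 3.
p = 5: 5 mod 16 = 5.
p = 7: 7 mod 16 = 7.
p = 11: 11 mod 16 = 11.
p = 13: 13 mod 16 = 13 — not in {2, 3, 5, 7, 11}.
Thus p = 13 disproves the claim, and no smaller p works.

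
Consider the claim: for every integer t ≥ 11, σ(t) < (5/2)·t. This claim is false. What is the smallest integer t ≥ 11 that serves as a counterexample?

t = 24

We need the least integer t ≥ 11 for which the claim fails.
For t = 11, 12, 13, 14, …, 21, 22, 23 the conclusion holds.
t = 24: σ(24) = 60; 60 ≥ 60.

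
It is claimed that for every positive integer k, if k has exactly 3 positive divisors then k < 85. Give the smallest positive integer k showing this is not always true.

We need the least positive integer k for which k has exactly 3 positive divisors but the claim fails.
k = 4: τ(4) = 3; 4 < 85.
k = 9: τ(9) = 3; 9 < 85.
k = 25: τ(25) = 3; 25 < 85.
k = 49: τ(49) = 3; 49 < 85.
k = 121: τ(121) = 3; 121 ≥ 85.
Thus k = 121 disproves the claim, and no smaller k works.

k = 121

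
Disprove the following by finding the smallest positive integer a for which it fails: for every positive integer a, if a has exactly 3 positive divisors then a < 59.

a = 121

The first 4 eligible values, up to a = 49, all satisfy the conclusion.
a = 121: τ(121) = 3; 121 ≥ 59.
So a = 121 is the smallest counterexample.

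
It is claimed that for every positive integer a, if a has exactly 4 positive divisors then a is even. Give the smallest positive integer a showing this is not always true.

a = 15

We need the least positive integer a for which a has exactly 4 positive divisors but a is odd.
a = 6: divisors of 6: 1, 2, 3, 6; 6 is even.
a = 8: divisors of 8: 1, 2, 4, 8; 8 is even.
a = 10: divisors of 10: 1, 2, 5, 10; 10 is even.
a = 14: divisors of 14: 1, 2, 7, 14; 14 is even.
a = 15: divisors of 15: 1, 3, 5, 15; 15 is odd.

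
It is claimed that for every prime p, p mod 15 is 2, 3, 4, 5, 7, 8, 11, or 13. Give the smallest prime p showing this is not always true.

We need the least prime p for which the claim fails.
For p = 2, 3, 5, 7, 11, 13, 17, 19, 23 the conclusion holds.
p = 29: 29 mod 15 = 14 — not in {2, 3, 4, 5, 7, 8, 11, 13}.

p = 29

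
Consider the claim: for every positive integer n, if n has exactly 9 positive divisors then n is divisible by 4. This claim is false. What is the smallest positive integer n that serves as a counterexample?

n = 225

For n = 36, 100, 196 the conclusion holds.
n = 225: τ(225) = 9; 225 mod 4 = 1.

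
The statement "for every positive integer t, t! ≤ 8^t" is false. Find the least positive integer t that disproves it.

We need the least positive integer t for which t! > 8^t.
For t = 1, 2, 3, 4, …, 17, 18, 19 the conclusion holds.
t = 20: t! = 2432902008176640000 and 8^t = 1152921504606846976, so 2432902008176640000 > 1152921504606846976.

t = 20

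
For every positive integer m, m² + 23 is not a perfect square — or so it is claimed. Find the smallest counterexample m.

m = 11

We need the least positive integer m for which m² + 23 is a perfect square.
For m = 1, 2, 3, 4, 5, 6, 7, 8, 9, 10 the conclusion holds.
m = 11: 11² + 23 = 144 = 12², a perfect square.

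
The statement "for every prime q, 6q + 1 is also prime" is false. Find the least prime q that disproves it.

We need the least prime q for which 6q + 1 is not prime.
For q = 2, 3, 5, 7, 11, 13, 17 the conclusion holds.
q = 19: 6q + 1 = 115 = 5 × 23, not prime.

q = 19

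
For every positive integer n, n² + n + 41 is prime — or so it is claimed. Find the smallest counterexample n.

A counterexample is any positive integer n such that n² + n + 41 is not prime; we check each in order.
For n = 1, 2, 3, 4, …, 37, 38, 39 the conclusion holds.
n = 40: n² + n + 41 = 1681 = 41 × 41, composite.

n = 40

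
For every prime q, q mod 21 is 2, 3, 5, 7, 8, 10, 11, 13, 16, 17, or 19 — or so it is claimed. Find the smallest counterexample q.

q = 41

We need the least prime q for which the claim fails.
For q = 2, 3, 5, 7, …, 29, 31, 37 the conclusion holds.
q = 41: 41 mod 21 = 20 — not in {2, 3, 5, 7, 8, 10, 11, 13, 16, 17, 19}.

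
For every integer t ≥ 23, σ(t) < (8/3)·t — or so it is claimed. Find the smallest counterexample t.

We need the least integer t ≥ 23 for which the claim fails.
For t = 23, 24, 25, 26, …, 57, 58, 59 the conclusion holds.
t = 60: σ(60) = 168; 168 ≥ 160.

t = 60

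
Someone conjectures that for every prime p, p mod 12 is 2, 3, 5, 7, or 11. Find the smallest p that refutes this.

A counterexample is any prime p such that the claim fails; we check each in order.
For p = 2, 3, 5, 7, 11 the conclusion holds.
p = 13: 13 mod 12 = 1 — not in {2, 3, 5, 7, 11}.

p = 13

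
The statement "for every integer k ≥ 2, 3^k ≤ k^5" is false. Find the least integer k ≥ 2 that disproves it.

k = 11

For k = 2, 3, 4, 5, 6, 7, 8, 9, 10 the conclusion holds.
k = 11: 3^k = 177147 and k^5 = 161051, so 177147 > 161051.
Hence k = 11 is a counterexample.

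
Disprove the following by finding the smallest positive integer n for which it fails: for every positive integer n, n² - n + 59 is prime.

n = 3

n = 1: n² - n + 59 = 59, prime.
n = 2: n² - n + 59 = 61, prime.
n = 3: n² - n + 59 = 65 = 5 × 13, composite.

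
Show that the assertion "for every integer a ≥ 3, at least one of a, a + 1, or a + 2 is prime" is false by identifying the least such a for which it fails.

a = 8

The first 5 eligible values, up to a = 7, all satisfy the conclusion.
a = 8: 8 = 2 × 4; 9 = 3 × 3; 10 = 2 × 5 — all composite.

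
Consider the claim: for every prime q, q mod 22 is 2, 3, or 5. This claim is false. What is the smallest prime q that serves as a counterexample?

For q = 2, 3, 5 the conclusion holds.
q = 7: 7 mod 22 = 7 — not in {2, 3, 5}.

q = 7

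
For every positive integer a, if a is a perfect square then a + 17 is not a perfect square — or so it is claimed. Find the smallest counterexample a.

We need the least positive integer a for which a is a perfect square but a + 17 is a perfect square.
For a = 1, 4, 9, 16, 25, 36, 49 the conclusion holds.
a = 64: 64 = 8² and 64 + 17 = 81 = 9².
Thus a = 64 disproves the claim, and no smaller a works.

a = 64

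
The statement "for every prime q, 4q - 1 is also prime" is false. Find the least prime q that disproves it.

We need the least prime q for which 4q - 1 is not prime.
q = 2: 4q - 1 = 7, prime.
q = 3: 4q - 1 = 11, prime.
q = 5: 4q - 1 = 19, prime.
q = 7: 4q - 1 = 27 = 3 × 9, not prime.
Thus q = 7 disproves the claim, and no smaller q works.

q = 7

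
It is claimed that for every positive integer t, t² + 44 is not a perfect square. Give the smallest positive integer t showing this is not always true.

t = 10

A counterexample is any positive integer t such that t² + 44 is a perfect square; we check each in order.
For t = 1, 2, 3, 4, 5, 6, 7, 8, 9 the conclusion holds.
t = 10: 10² + 44 = 144 = 12², a perfect square.
So t = 10 is the smallest counterexample.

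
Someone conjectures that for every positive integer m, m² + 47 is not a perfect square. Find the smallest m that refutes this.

m = 23

Check each positive integer m in order until m² + 47 is a perfect square.
The first 22 eligible values, up to m = 22, all satisfy the conclusion.
m = 23: 23² + 47 = 576 = 24², a perfect square.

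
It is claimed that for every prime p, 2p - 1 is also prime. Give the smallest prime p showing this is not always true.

For p = 2, 3 the conclusion holds.
p = 5: 2p - 1 = 9 = 3 × 3, not prime.

p = 5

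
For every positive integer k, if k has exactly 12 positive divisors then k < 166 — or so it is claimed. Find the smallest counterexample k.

For k = 60, 72, 84, 90, …, 150, 156, 160 the conclusion holds.
k = 198: τ(198) = 12; 198 ≥ 166.

k = 198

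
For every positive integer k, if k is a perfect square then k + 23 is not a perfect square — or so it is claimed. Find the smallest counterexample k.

k = 121

Check each positive integer k in order until k is a perfect square but k + 23 is a perfect square.
The first 10 eligible values, up to k = 100, all satisfy the conclusion.
k = 121: 121 = 11² and 121 + 23 = 144 = 12².
Thus k = 121 disproves the claim, and no smaller k works.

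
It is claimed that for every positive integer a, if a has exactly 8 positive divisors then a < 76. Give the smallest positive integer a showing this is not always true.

We need the least positive integer a for which a has exactly 8 positive divisors but the claim fails.
The first 8 eligible values, up to a = 70, all satisfy the conclusion.
a = 78: τ(78) = 8; 78 ≥ 76.

a = 78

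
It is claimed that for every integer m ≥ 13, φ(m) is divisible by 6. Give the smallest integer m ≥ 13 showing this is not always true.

m = 15

For m = 13, 14 the conclusion holds.
m = 15: φ(15) = 8; 8 mod 6 = 2.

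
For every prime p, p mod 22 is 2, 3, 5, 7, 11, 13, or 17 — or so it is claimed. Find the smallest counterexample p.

p = 19

The first 7 eligible values, up to p = 17, all satisfy the conclusion.
p = 19: 19 mod 22 = 19 — not in {2, 3, 5, 7, 11, 13, 17}.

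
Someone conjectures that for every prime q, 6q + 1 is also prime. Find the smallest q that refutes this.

q = 2: 6q + 1 = 13, prime.
q = 3: 6q + 1 = 19, prime.
q = 5: 6q + 1 = 31, prime.
q = 7: 6q + 1 = 43, prime.
q = 11: 6q + 1 = 67, prime.
q = 13: 6q + 1 = 79, prime.
q = 17: 6q + 1 = 103, prime.
q = 19: 6q + 1 = 115 = 5 × 23, not prime.

q = 19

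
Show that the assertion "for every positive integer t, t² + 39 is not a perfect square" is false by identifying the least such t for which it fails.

t = 5

Check each positive integer t in order until t² + 39 is a perfect square.
The first 4 eligible values, up to t = 4, all satisfy the conclusion.
t = 5: 5² + 39 = 64 = 8², a perfect square.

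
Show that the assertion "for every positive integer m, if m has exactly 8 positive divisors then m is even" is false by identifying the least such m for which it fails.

m = 105

For m = 24, 30, 40, 42, …, 88, 102, 104 the conclusion holds.
m = 105: divisors of 105: 1, 3, 5, 7, 15, 21, 35, 105; 105 is odd.
Thus m = 105 disproves the claim, and no smaller m works.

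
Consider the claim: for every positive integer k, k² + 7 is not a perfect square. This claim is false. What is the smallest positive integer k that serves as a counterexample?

k = 3

We need the least positive integer k for which k² + 7 is a perfect square.
For k = 1, 2 the conclusion holds.
k = 3: 3² + 7 = 16 = 4², a perfect square.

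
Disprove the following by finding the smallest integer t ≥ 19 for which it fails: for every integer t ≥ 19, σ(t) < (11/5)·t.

We need the least integer t ≥ 19 for which the claim fails.
t = 19: σ(19) = 20; 20 < 209/5.
t = 20: σ(20) = 42; 42 < 44.
t = 21: σ(21) = 32; 32 < 231/5.
t = 22: σ(22) = 36; 36 < 242/5.
t = 23: σ(23) = 24; 24 < 253/5.
t = 24: σ(24) = 60; 60 ≥ 264/5.

t = 24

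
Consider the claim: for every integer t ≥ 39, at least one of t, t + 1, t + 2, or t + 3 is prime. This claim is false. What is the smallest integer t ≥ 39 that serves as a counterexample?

t = 48

For t = 39, 40, 41, 42, 43, 44, 45, 46, 47 the conclusion holds.
t = 48: 48 = 2 × 24; 49 = 7 × 7; 50 = 2 × 25; 51 = 3 × 17 — all composite.
So t = 48 is the smallest counterexample.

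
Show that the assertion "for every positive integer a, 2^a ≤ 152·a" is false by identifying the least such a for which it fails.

a = 11

For a = 1, 2, 3, 4, 5, 6, 7, 8, 9, 10 the conclusion holds.
a = 11: 2^a = 2048 and 152·a = 1672, so 2048 > 1672.
Hence a = 11 is a counterexample.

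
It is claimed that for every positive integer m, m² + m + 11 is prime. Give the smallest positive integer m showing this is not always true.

Check each positive integer m in order until m² + m + 11 is not prime.
For m = 1, 2, 3, 4, 5, 6, 7, 8, 9 the conclusion holds.
m = 10: m² + m + 11 = 121 = 11 × 11, composite.

m = 10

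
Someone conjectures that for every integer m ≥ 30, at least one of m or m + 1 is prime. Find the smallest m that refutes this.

m = 30: 31 is prime.
m = 31: 31 is prime.
m = 32: 32 = 2 × 16; 33 = 3 × 11 — both composite.
So m = 32 is the smallest counterexample.

m = 32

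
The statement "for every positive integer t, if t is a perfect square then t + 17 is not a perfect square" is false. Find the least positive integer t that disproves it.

t = 64

Check each positive integer t in order until t is a perfect square but t + 17 is a perfect square.
The first 7 eligible values, up to t = 49, all satisfy the conclusion.
t = 64: 64 = 8² and 64 + 17 = 81 = 9².
Thus t = 64 disproves the claim, and no smaller t works.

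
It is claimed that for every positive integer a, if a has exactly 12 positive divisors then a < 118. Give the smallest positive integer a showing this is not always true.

We need the least positive integer a for which a has exactly 12 positive divisors but the claim fails.
a = 60: τ(60) = 12; 60 < 118.
a = 72: τ(72) = 12; 72 < 118.
a = 84: τ(84) = 12; 84 < 118.
a = 90: τ(90) = 12; 90 < 118.
a = 96: τ(96) = 12; 96 < 118.
a = 108: τ(108) = 12; 108 < 118.
a = 126: τ(126) = 12; 126 ≥ 118.
Hence a = 126 is a counterexample.

a = 126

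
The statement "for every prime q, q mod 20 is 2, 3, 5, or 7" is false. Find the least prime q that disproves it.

q = 11

Check each prime q in order until the claim fails.
q = 2: 2 mod 20 = 2.
q = 3: 3 mod 20 = 3.
q = 5: 5 mod 20 = 5.
q = 7: 7 mod 20 = 7.
q = 11: 11 mod 20 = 11 — not in {2, 3, 5, 7}.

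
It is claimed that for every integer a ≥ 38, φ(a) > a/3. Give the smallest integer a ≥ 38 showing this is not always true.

We need the least integer a ≥ 38 for which the claim fails.
The first 4 eligible values, up to a = 41, all satisfy the conclusion.
a = 42: φ(42) = 12 and 42/3 = 14, so φ(42) ≤ 42/3.

a = 42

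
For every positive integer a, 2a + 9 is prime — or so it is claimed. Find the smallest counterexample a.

a = 3

Check each positive integer a in order until 2a + 9 is not prime.
a = 1: 2a + 9 = 11, prime.
a = 2: 2a + 9 = 13, prime.
a = 3: 2a + 9 = 15 = 3 × 5, composite.
So a = 3 is the smallest counterexample.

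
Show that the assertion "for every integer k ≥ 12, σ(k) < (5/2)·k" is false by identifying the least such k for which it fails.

k = 24

Check each integer k ≥ 12 in order until the claim fails.
For k = 12, 13, 14, 15, …, 21, 22, 23 the conclusion holds.
k = 24: σ(24) = 60; 60 ≥ 60.
Thus k = 24 disproves the claim, and no smaller k works.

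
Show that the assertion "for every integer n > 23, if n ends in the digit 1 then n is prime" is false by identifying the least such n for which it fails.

n = 51

Check each integer n > 23 in order until n ends in the digit 1 but n is not prime.
n = 31: 31 ends in 1 and is prime.
n = 41: 41 ends in 1 and is prime.
n = 51: 51 ends in 1; 51 = 3 × 17, composite.
Thus n = 51 disproves the claim, and no smaller n works.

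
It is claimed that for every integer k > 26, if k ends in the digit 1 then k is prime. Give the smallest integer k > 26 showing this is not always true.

k = 51

We need the least integer k > 26 for which k ends in the digit 1 but k is not prime.
k = 31: 31 ends in 1 and is prime.
k = 41: 41 ends in 1 and is prime.
k = 51: 51 ends in 1; 51 = 3 × 17, composite.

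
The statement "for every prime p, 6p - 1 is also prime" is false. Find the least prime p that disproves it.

p = 11

p = 2: 6p - 1 = 11, prime.
p = 3: 6p - 1 = 17, prime.
p = 5: 6p - 1 = 29, prime.
p = 7: 6p - 1 = 41, prime.
p = 11: 6p - 1 = 65 = 5 × 13, not prime.
Thus p = 11 disproves the claim, and no smaller p works.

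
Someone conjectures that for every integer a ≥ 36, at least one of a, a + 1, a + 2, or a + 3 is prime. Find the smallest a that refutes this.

We need the least integer a ≥ 36 for which a, a + 1, a + 2, a + 3 are all composite.
The first 12 eligible values, up to a = 47, all satisfy the conclusion.
a = 48: 48 = 2 × 24; 49 = 7 × 7; 50 = 2 × 25; 51 = 3 × 17 — all composite.
Thus a = 48 disproves the claim, and no smaller a works.

a = 48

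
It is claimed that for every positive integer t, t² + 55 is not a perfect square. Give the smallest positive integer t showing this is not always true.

t = 3

Check each positive integer t in order until t² + 55 is a perfect square.
For t = 1, 2 the conclusion holds.
t = 3: 3² + 55 = 64 = 8², a perfect square.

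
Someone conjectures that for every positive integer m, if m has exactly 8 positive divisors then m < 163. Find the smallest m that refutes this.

m = 165

We need the least positive integer m for which m has exactly 8 positive divisors but the claim fails.
The first 22 eligible values, up to m = 154, all satisfy the conclusion.
m = 165: τ(165) = 8; 165 ≥ 163.
Hence m = 165 is a counterexample.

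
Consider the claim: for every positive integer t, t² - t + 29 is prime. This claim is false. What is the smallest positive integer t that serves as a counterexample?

t = 1: t² - t + 29 = 29, prime.
t = 2: t² - t + 29 = 31, prime.
t = 3: t² - t + 29 = 35 = 5 × 7, composite.
Thus t = 3 disproves the claim, and no smaller t works.

t = 3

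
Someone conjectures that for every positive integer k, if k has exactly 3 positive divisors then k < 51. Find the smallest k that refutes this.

The first 4 eligible values, up to k = 49, all satisfy the conclusion.
k = 121: τ(121) = 3; 121 ≥ 51.

k = 121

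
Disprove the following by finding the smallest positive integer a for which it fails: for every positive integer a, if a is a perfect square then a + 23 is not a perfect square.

a = 121

We need the least positive integer a for which a is a perfect square but a + 23 is a perfect square.
For a = 1, 4, 9, 16, 25, 36, 49, 64, 81, 100 the conclusion holds.
a = 121: 121 = 11² and 121 + 23 = 144 = 12².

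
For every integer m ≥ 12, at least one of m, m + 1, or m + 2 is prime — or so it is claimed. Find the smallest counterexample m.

m = 12: 13 is prime.
m = 13: 13 is prime.
m = 14: 14 = 2 × 7; 15 = 3 × 5; 16 = 2 × 8 — all composite.

m = 14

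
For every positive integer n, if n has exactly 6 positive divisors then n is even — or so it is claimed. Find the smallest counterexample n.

n = 45

n = 12: divisors of 12: 1, 2, 3, 4, 6, 12; 12 is even.
n = 18: divisors of 18: 1, 2, 3, 6, 9, 18; 18 is even.
n = 20: divisors of 20: 1, 2, 4, 5, 10, 20; 20 is even.
n = 28: divisors of 28: 1, 2, 4, 7, 14, 28; 28 is even.
n = 32: divisors of 32: 1, 2, 4, 8, 16, 32; 32 is even.
n = 44: divisors of 44: 1, 2, 4, 11, 22, 44; 44 is even.
n = 45: divisors of 45: 1, 3, 5, 9, 15, 45; 45 is odd.
Hence n = 45 is a counterexample.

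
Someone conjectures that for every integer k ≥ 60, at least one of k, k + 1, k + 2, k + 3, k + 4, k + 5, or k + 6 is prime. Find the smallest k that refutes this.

k = 90

We need the least integer k ≥ 60 for which k, k + 1, k + 2, k + 3, k + 4, k + 5, k + 6 are all composite.
The first 30 eligible values, up to k = 89, all satisfy the conclusion.
k = 90: 90 = 2 × 45; 91 = 7 × 13; 92 = 2 × 46; 93 = 3 × 31; 94 = 2 × 47; 95 = 5 × 19; 96 = 2 × 48 — all composite.
Hence k = 90 is a counterexample.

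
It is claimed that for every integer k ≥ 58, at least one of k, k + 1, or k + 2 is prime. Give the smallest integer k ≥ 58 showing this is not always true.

Check each integer k ≥ 58 in order until k, k + 1, k + 2 are all composite.
The first 4 eligible values, up to k = 61, all satisfy the conclusion.
k = 62: 62 = 2 × 31; 63 = 3 × 21; 64 = 2 × 32 — all composite.

k = 62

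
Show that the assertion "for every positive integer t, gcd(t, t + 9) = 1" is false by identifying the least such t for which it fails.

t = 3

For t = 1, 2 the conclusion holds.
t = 3: gcd(3, 12) = 3.
Hence t = 3 is a counterexample.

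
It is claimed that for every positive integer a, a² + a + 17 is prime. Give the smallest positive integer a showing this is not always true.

Check each positive integer a in order until a² + a + 17 is not prime.
For a = 1, 2, 3, 4, …, 13, 14, 15 the conclusion holds.
a = 16: a² + a + 17 = 289 = 17 × 17, composite.
Thus a = 16 disproves the claim, and no smaller a works.

a = 16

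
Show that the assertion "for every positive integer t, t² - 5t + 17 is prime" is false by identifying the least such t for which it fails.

t = 13

Check each positive integer t in order until t² - 5t + 17 is not prime.
For t = 1, 2, 3, 4, …, 10, 11, 12 the conclusion holds.
t = 13: t² - 5t + 17 = 121 = 11 × 11, composite.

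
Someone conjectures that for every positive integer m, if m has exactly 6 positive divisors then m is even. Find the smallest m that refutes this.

m = 45

For m = 12, 18, 20, 28, 32, 44 the conclusion holds.
m = 45: divisors of 45: 1, 3, 5, 9, 15, 45; 45 is odd.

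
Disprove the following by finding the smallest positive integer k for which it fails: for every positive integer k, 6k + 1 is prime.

k = 4

A counterexample is any positive integer k such that 6k + 1 is not prime; we check each in order.
For k = 1, 2, 3 the conclusion holds.
k = 4: 6k + 1 = 25 = 5 × 5, composite.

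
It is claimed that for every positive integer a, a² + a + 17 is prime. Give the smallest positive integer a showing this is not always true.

a = 16

We need the least positive integer a for which a² + a + 17 is not prime.
The first 15 eligible values, up to a = 15, all satisfy the conclusion.
a = 16: a² + a + 17 = 289 = 17 × 17, composite.
Hence a = 16 is a counterexample.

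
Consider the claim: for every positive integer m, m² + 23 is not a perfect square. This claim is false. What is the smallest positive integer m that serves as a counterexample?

A counterexample is any positive integer m such that m² + 23 is a perfect square; we check each in order.
For m = 1, 2, 3, 4, 5, 6, 7, 8, 9, 10 the conclusion holds.
m = 11: 11² + 23 = 144 = 12², a perfect square.
Thus m = 11 disproves the claim, and no smaller m works.

m = 11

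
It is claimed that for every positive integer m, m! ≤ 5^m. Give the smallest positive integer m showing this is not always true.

A counterexample is any positive integer m such that m! > 5^m; we check each in order.
The first 11 eligible values, up to m = 11, all satisfy the conclusion.
m = 12: m! = 479001600 and 5^m = 244140625, so 479001600 > 244140625.
So m = 12 is the smallest counterexample.

m = 12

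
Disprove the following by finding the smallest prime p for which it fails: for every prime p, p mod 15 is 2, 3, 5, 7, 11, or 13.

We need the least prime p for which the claim fails.
For p = 2, 3, 5, 7, 11, 13, 17 the conclusion holds.
p = 19: 19 mod 15 = 4 — not in {2, 3, 5, 7, 11, 13}.
Thus p = 19 disproves the claim, and no smaller p works.

p = 19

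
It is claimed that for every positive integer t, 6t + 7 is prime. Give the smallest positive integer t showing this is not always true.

t = 3

We need the least positive integer t for which 6t + 7 is not prime.
t = 1: 6t + 7 = 13, prime.
t = 2: 6t + 7 = 19, prime.
t = 3: 6t + 7 = 25 = 5 × 5, composite.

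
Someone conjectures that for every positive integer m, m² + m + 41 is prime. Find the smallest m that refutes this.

Check each positive integer m in order until m² + m + 41 is not prime.
The first 39 eligible values, up to m = 39, all satisfy the conclusion.
m = 40: m² + m + 41 = 1681 = 41 × 41, composite.
Hence m = 40 is a counterexample.

m = 40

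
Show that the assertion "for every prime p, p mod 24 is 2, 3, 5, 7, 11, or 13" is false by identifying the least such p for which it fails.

p = 17

The first 6 eligible values, up to p = 13, all satisfy the conclusion.
p = 17: 17 mod 24 = 17 — not in {2, 3, 5, 7, 11, 13}.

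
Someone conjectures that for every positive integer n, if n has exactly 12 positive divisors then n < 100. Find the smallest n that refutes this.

We need the least positive integer n for which n has exactly 12 positive divisors but the claim fails.
n = 60: τ(60) = 12; 60 < 100.
n = 72: τ(72) = 12; 72 < 100.
n = 84: τ(84) = 12; 84 < 100.
n = 90: τ(90) = 12; 90 < 100.
n = 96: τ(96) = 12; 96 < 100.
n = 108: τ(108) = 12; 108 ≥ 100.
Thus n = 108 disproves the claim, and no smaller n works.

n = 108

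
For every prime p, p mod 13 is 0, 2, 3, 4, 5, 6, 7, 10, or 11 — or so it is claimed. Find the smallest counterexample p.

For p = 2, 3, 5, 7, …, 37, 41, 43 the conclusion holds.
p = 47: 47 mod 13 = 8 — not in {0, 2, 3, 4, 5, 6, 7, 10, 11}.
Thus p = 47 disproves the claim, and no smaller p works.

p = 47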